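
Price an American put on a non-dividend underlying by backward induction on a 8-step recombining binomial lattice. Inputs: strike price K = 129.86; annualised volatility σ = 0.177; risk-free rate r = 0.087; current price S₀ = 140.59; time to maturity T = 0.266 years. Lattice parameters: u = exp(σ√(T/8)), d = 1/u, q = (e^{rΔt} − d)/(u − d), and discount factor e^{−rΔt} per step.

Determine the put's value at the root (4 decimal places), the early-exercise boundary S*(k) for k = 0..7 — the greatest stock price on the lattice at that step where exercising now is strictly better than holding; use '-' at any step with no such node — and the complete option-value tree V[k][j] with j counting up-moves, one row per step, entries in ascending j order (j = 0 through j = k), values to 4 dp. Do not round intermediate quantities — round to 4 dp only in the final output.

price = 0.8317
boundary = - - - - - 119.6382 123.5625 119.6382
tree:
0.8317
1.4578 0.2959
2.4959 0.5699 0.0611
4.1518 1.0806 0.1323 0.0000
6.6627 2.0075 0.2866 0.0000 0.0000
10.2218 3.6276 0.6204 0.0000 0.0000 0.0000
14.0215 6.2975 1.3433 0.0000 0.0000 0.0000 0.0000
17.7006 10.2218 2.9086 0.0000 0.0000 0.0000 0.0000 0.0000
21.2627 14.0215 6.2975 0.0000 0.0000 0.0000 0.0000 0.0000 0.0000

Δt=0.03325  u=1.03280  d=0.96824  q=0.53680  discount=0.99711
step 8 (expiry): payoffs max(K−S,0) = 21.2627 14.0215 6.2975 0.0000 0.0000 0.0000 0.0000 0.0000 0.0000
step 7: (k=7,j=0): S=112.1594, (K−S)⁺=17.7006, hold=17.3255 ⇒ V=17.7006 exercise | (k=7,j=1): S=119.6382, (K−S)⁺=10.2218, hold=9.8467 ⇒ V=10.2218 exercise | (k=7,j=2): S=127.6155, (K−S)⁺=2.2445, hold=2.9086 ⇒ V=2.9086 continue | (k=7,j=3): S=136.1249, (K−S)⁺=0.0000, hold=0.0000 ⇒ V=0.0000 continue | (k=7,j=4): S=145.2016, (K−S)⁺=0.0000, hold=0.0000 ⇒ V=0.0000 continue | (k=7,j=5): S=154.8835, (K−S)⁺=0.0000, hold=0.0000 ⇒ V=0.0000 continue | (k=7,j=6): S=165.2111, (K−S)⁺=0.0000, hold=0.0000 ⇒ V=0.0000 continue | (k=7,j=7): S=176.2272, (K−S)⁺=0.0000, hold=0.0000 ⇒ V=0.0000 continue  boundary S*=119.6382
step 6: (k=6,j=0): S=115.8385, (K−S)⁺=14.0215, hold=13.6464 ⇒ V=14.0215 exercise | (k=6,j=1): S=123.5625, (K−S)⁺=6.2975, hold=6.2779 ⇒ V=6.2975 exercise | (k=6,j=2): S=131.8016, (K−S)⁺=0.0000, hold=1.3433 ⇒ V=1.3433 continue | (k=6,j=3): S=140.5900, (K−S)⁺=0.0000, hold=0.0000 ⇒ V=0.0000 continue | (k=6,j=4): S=149.9645, (K−S)⁺=0.0000, hold=0.0000 ⇒ V=0.0000 continue | (k=6,j=5): S=159.9640, (K−S)⁺=0.0000, hold=0.0000 ⇒ V=0.0000 continue | (k=6,j=6): S=170.6303, (K−S)⁺=0.0000, hold=0.0000 ⇒ V=0.0000 continue  boundary S*=123.5625
step 5: (k=5,j=0): S=119.6382, (K−S)⁺=10.2218, hold=9.8467 ⇒ V=10.2218 exercise | (k=5,j=1): S=127.6155, (K−S)⁺=2.2445, hold=3.6276 ⇒ V=3.6276 continue | (k=5,j=2): S=136.1249, (K−S)⁺=0.0000, hold=0.6204 ⇒ V=0.6204 continue | (k=5,j=3): S=145.2016, (K−S)⁺=0.0000, hold=0.0000 ⇒ V=0.0000 continue | (k=5,j=4): S=154.8835, (K−S)⁺=0.0000, hold=0.0000 ⇒ V=0.0000 continue | (k=5,j=5): S=165.2111, (K−S)⁺=0.0000, hold=0.0000 ⇒ V=0.0000 continue  boundary S*=119.6382
step 4: (k=4,j=0): S=123.5625, (K−S)⁺=6.2975, hold=6.6627 ⇒ V=6.6627 continue | (k=4,j=1): S=131.8016, (K−S)⁺=0.0000, hold=2.0075 ⇒ V=2.0075 continue | (k=4,j=2): S=140.5900, (K−S)⁺=0.0000, hold=0.2866 ⇒ V=0.2866 continue | (k=4,j=3): S=149.9645, (K−S)⁺=0.0000, hold=0.0000 ⇒ V=0.0000 continue | (k=4,j=4): S=159.9640, (K−S)⁺=0.0000, hold=0.0000 ⇒ V=0.0000 continue  boundary S*=-
step 3: (k=3,j=0): S=127.6155, (K−S)⁺=2.2445, hold=4.1518 ⇒ V=4.1518 continue | (k=3,j=1): S=136.1249, (K−S)⁺=0.0000, hold=1.0806 ⇒ V=1.0806 continue | (k=3,j=2): S=145.2016, (K−S)⁺=0.0000, hold=0.1323 ⇒ V=0.1323 continue | (k=3,j=3): S=154.8835, (K−S)⁺=0.0000, hold=0.0000 ⇒ V=0.0000 continue  boundary S*=-
step 2: (k=2,j=0): S=131.8016, (K−S)⁺=0.0000, hold=2.4959 ⇒ V=2.4959 continue | (k=2,j=1): S=140.5900, (K−S)⁺=0.0000, hold=0.5699 ⇒ V=0.5699 continue | (k=2,j=2): S=149.9645, (K−S)⁺=0.0000, hold=0.0611 ⇒ V=0.0611 continue  boundary S*=-
step 1: (k=1,j=0): S=136.1249, (K−S)⁺=0.0000, hold=1.4578 ⇒ V=1.4578 continue | (k=1,j=1): S=145.2016, (K−S)⁺=0.0000, hold=0.2959 ⇒ V=0.2959 continue  boundary S*=-
step 0: (k=0,j=0): S=140.5900, (K−S)⁺=0.0000, hold=0.8317 ⇒ V=0.8317 continue  boundary S*=-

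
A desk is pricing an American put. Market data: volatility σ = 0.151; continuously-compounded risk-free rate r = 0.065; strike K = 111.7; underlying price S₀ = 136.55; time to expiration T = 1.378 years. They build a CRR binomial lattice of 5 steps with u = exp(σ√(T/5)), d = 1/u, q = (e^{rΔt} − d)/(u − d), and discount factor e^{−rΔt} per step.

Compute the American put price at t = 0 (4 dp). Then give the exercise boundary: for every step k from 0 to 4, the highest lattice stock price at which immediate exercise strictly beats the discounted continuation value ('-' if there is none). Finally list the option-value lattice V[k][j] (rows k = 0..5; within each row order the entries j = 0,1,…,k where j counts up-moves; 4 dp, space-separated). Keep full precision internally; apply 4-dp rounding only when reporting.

price = 0.5487
boundary = - - - - 99.4450
tree:
0.5487
1.2262 0.1024
2.6997 0.2568 0.0000
5.8287 0.6440 0.0000 0.0000
12.2550 1.6151 0.0000 0.0000 0.0000
19.8337 4.0509 0.0000 0.0000 0.0000 0.0000

Δt=0.27560, u=1.08250, d=0.92379, q=0.59408, disc=e^(-rΔt)=0.98225
k=5 terminal: V=max(K-S,0) → 19.8337 4.0509 0.0000 0.0000 0.0000 0.0000
k=4: j=0 S=99.4450 intr=12.2550 cont=10.2718 V=12.2550[EX]; j=1 S=116.5299 intr=0.0000 cont=1.6151 V=1.6151[hold]; j=2 S=136.5500 intr=0.0000 cont=0.0000 V=0.0000[hold]; j=3 S=160.0096 intr=0.0000 cont=0.0000 V=0.0000[hold]; j=4 S=187.4996 intr=0.0000 cont=0.0000 V=0.0000[hold]  S*(4)=99.4450
k=3: j=0 S=107.6491 intr=4.0509 cont=5.8287 V=5.8287[hold]; j=1 S=126.1434 intr=0.0000 cont=0.6440 V=0.6440[hold]; j=2 S=147.8151 intr=0.0000 cont=0.0000 V=0.0000[hold]; j=3 S=173.2101 intr=0.0000 cont=0.0000 V=0.0000[hold]  S*(3)=-
k=2: j=0 S=116.5299 intr=0.0000 cont=2.6997 V=2.6997[hold]; j=1 S=136.5500 intr=0.0000 cont=0.2568 V=0.2568[hold]; j=2 S=160.0096 intr=0.0000 cont=0.0000 V=0.0000[hold]  S*(2)=-
k=1: j=0 S=126.1434 intr=0.0000 cont=1.2262 V=1.2262[hold]; j=1 S=147.8151 intr=0.0000 cont=0.1024 V=0.1024[hold]  S*(1)=-
k=0: j=0 S=136.5500 intr=0.0000 cont=0.5487 V=0.5487[hold]  S*(0)=-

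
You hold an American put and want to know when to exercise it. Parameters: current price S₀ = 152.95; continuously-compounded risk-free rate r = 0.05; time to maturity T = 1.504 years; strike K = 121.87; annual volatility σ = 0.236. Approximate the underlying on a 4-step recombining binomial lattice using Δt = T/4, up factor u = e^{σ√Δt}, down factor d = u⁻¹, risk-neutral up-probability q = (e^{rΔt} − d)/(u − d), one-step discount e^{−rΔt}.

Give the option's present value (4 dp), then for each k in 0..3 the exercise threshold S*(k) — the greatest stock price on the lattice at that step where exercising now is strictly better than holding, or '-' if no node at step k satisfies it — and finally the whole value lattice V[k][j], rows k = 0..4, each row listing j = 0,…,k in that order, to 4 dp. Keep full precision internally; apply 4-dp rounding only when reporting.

Δt=0.37600, u=1.15571, d=0.86527, q=0.52923, disc=e^(-rΔt)=0.98138
k=4 terminal: V=max(K-S,0) → 36.1350 7.3573 0.0000 0.0000 0.0000
k=3: j=0 S=99.0846 intr=22.7854 cont=20.5157 V=22.7854[EX]; j=1 S=132.3432 intr=0.0000 cont=3.3991 V=3.3991[hold]; j=2 S=176.7654 intr=0.0000 cont=0.0000 V=0.0000[hold]; j=3 S=236.0983 intr=0.0000 cont=0.0000 V=0.0000[hold]  S*(3)=99.0846
k=2: j=0 S=114.5127 intr=7.3573 cont=12.2924 V=12.2924[hold]; j=1 S=152.9500 intr=0.0000 cont=1.5704 V=1.5704[hold]; j=2 S=204.2891 intr=0.0000 cont=0.0000 V=0.0000[hold]  S*(2)=-
k=1: j=0 S=132.3432 intr=0.0000 cont=6.4947 V=6.4947[hold]; j=1 S=176.7654 intr=0.0000 cont=0.7255 V=0.7255[hold]  S*(1)=-
k=0: j=0 S=152.9500 intr=0.0000 cont=3.3774 V=3.3774[hold]  S*(0)=-

price = 3.3774
boundary = - - - 99.0846
tree:
3.3774
6.4947 0.7255
12.2924 1.5704 0.0000
22.7854 3.3991 0.0000 0.0000
36.1350 7.3573 0.0000 0.0000 0.0000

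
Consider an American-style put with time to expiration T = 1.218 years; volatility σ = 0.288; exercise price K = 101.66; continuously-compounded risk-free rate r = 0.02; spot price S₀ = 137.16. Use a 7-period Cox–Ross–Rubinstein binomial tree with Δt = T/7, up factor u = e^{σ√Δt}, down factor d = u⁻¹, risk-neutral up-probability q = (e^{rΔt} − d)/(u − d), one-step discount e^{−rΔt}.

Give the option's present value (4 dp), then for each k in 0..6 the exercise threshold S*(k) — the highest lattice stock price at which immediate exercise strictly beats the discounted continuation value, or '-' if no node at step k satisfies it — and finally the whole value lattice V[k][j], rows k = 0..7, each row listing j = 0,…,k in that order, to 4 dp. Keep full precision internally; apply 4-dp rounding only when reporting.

Δt=0.17400  u=1.12765  d=0.88680  q=0.48448  discount=0.99653
step 7 (expiry): payoffs max(K−S,0) = 42.5022 26.4355 6.0053 0.0000 0.0000 0.0000 0.0000 0.0000
step 6: (k=6,j=0): S=66.7092, (K−S)⁺=34.9508, hold=34.5977 ⇒ V=34.9508 exercise | (k=6,j=1): S=84.8267, (K−S)⁺=16.8333, hold=16.4801 ⇒ V=16.8333 exercise | (k=6,j=2): S=107.8649, (K−S)⁺=0.0000, hold=3.0851 ⇒ V=3.0851 continue | (k=6,j=3): S=137.1600, (K−S)⁺=0.0000, hold=0.0000 ⇒ V=0.0000 continue | (k=6,j=4): S=174.4114, (K−S)⁺=0.0000, hold=0.0000 ⇒ V=0.0000 continue | (k=6,j=5): S=221.7799, (K−S)⁺=0.0000, hold=0.0000 ⇒ V=0.0000 continue | (k=6,j=6): S=282.0133, (K−S)⁺=0.0000, hold=0.0000 ⇒ V=0.0000 continue  boundary S*=84.8267
step 5: (k=5,j=0): S=75.2245, (K−S)⁺=26.4355, hold=26.0824 ⇒ V=26.4355 exercise | (k=5,j=1): S=95.6547, (K−S)⁺=6.0053, hold=10.1373 ⇒ V=10.1373 continue | (k=5,j=2): S=121.6337, (K−S)⁺=0.0000, hold=1.5849 ⇒ V=1.5849 continue | (k=5,j=3): S=154.6682, (K−S)⁺=0.0000, hold=0.0000 ⇒ V=0.0000 continue | (k=5,j=4): S=196.6747, (K−S)⁺=0.0000, hold=0.0000 ⇒ V=0.0000 continue | (k=5,j=5): S=250.0897, (K−S)⁺=0.0000, hold=0.0000 ⇒ V=0.0000 continue  boundary S*=75.2245
step 4: (k=4,j=0): S=84.8267, (K−S)⁺=16.8333, hold=18.4750 ⇒ V=18.4750 continue | (k=4,j=1): S=107.8649, (K−S)⁺=0.0000, hold=5.9730 ⇒ V=5.9730 continue | (k=4,j=2): S=137.1600, (K−S)⁺=0.0000, hold=0.8142 ⇒ V=0.8142 continue | (k=4,j=3): S=174.4114, (K−S)⁺=0.0000, hold=0.0000 ⇒ V=0.0000 continue | (k=4,j=4): S=221.7799, (K−S)⁺=0.0000, hold=0.0000 ⇒ V=0.0000 continue  boundary S*=-
step 3: (k=3,j=0): S=95.6547, (K−S)⁺=6.0053, hold=12.3749 ⇒ V=12.3749 continue | (k=3,j=1): S=121.6337, (K−S)⁺=0.0000, hold=3.4616 ⇒ V=3.4616 continue | (k=3,j=2): S=154.6682, (K−S)⁺=0.0000, hold=0.4183 ⇒ V=0.4183 continue | (k=3,j=3): S=196.6747, (K−S)⁺=0.0000, hold=0.0000 ⇒ V=0.0000 continue  boundary S*=-
step 2: (k=2,j=0): S=107.8649, (K−S)⁺=0.0000, hold=8.0287 ⇒ V=8.0287 continue | (k=2,j=1): S=137.1600, (K−S)⁺=0.0000, hold=1.9803 ⇒ V=1.9803 continue | (k=2,j=2): S=174.4114, (K−S)⁺=0.0000, hold=0.2149 ⇒ V=0.2149 continue  boundary S*=-
step 1: (k=1,j=0): S=121.6337, (K−S)⁺=0.0000, hold=5.0807 ⇒ V=5.0807 continue | (k=1,j=1): S=154.6682, (K−S)⁺=0.0000, hold=1.1211 ⇒ V=1.1211 continue  boundary S*=-
step 0: (k=0,j=0): S=137.1600, (K−S)⁺=0.0000, hold=3.1514 ⇒ V=3.1514 continue  boundary S*=-

price = 3.1514
boundary = - - - - - 75.2245 84.8267
tree:
3.1514
5.0807 1.1211
8.0287 1.9803 0.2149
12.3749 3.4616 0.4183 0.0000
18.4750 5.9730 0.8142 0.0000 0.0000
26.4355 10.1373 1.5849 0.0000 0.0000 0.0000
34.9508 16.8333 3.0851 0.0000 0.0000 0.0000 0.0000
42.5022 26.4355 6.0053 0.0000 0.0000 0.0000 0.0000 0.0000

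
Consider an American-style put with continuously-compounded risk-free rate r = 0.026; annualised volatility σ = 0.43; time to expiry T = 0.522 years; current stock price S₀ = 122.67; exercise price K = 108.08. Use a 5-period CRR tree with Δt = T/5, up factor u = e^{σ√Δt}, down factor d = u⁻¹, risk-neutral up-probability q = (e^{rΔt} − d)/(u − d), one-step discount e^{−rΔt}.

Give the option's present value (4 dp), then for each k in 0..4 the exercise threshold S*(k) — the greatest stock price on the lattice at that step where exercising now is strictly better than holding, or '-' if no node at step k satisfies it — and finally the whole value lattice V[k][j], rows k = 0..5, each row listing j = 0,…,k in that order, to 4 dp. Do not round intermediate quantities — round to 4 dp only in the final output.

price = 7.2548
boundary = - - - 80.8573 92.9093
tree:
7.2548
11.6443 2.4462
18.1694 4.5011 0.1897
27.2227 8.2700 0.3624 0.0000
37.7113 15.1707 0.6923 0.0000 0.0000
46.8393 27.2227 1.3224 0.0000 0.0000 0.0000

Δt=0.10440, u=1.14905, d=0.87028, q=0.47507, disc=e^(-rΔt)=0.99729
k=5 terminal: V=max(K-S,0) → 46.8393 27.2227 1.3224 0.0000 0.0000 0.0000
k=4: j=0 S=70.3687 intr=37.7113 cont=37.4183 V=37.7113[EX]; j=1 S=92.9093 intr=15.1707 cont=14.8778 V=15.1707[EX]; j=2 S=122.6700 intr=0.0000 cont=0.6923 V=0.6923[hold]; j=3 S=161.9637 intr=0.0000 cont=0.0000 V=0.0000[hold]; j=4 S=213.8440 intr=0.0000 cont=0.0000 V=0.0000[hold]  S*(4)=92.9093
k=3: j=0 S=80.8573 intr=27.2227 cont=26.9297 V=27.2227[EX]; j=1 S=106.7576 intr=1.3224 cont=8.2700 V=8.2700[hold]; j=2 S=140.9542 intr=0.0000 cont=0.3624 V=0.3624[hold]; j=3 S=186.1047 intr=0.0000 cont=0.0000 V=0.0000[hold]  S*(3)=80.8573
k=2: j=0 S=92.9093 intr=15.1707 cont=18.1694 V=18.1694[hold]; j=1 S=122.6700 intr=0.0000 cont=4.5011 V=4.5011[hold]; j=2 S=161.9637 intr=0.0000 cont=0.1897 V=0.1897[hold]  S*(2)=-
k=1: j=0 S=106.7576 intr=1.3224 cont=11.6443 V=11.6443[hold]; j=1 S=140.9542 intr=0.0000 cont=2.4462 V=2.4462[hold]  S*(1)=-
k=0: j=0 S=122.6700 intr=0.0000 cont=7.2548 V=7.2548[hold]  S*(0)=-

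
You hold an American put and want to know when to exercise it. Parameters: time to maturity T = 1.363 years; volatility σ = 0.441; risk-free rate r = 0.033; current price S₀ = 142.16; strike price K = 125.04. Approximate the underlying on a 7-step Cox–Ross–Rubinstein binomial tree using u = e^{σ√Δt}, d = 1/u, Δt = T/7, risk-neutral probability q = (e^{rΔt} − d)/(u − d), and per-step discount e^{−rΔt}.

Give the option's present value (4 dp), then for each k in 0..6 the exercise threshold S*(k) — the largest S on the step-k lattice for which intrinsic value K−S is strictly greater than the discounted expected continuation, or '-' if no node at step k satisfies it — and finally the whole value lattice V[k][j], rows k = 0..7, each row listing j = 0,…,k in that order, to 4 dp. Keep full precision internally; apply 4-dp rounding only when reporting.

price = 17.4180
boundary = - - - - 65.2720 79.2938 96.3279
tree:
17.4180
24.9484 9.0964
34.6951 14.2109 3.4068
46.5468 21.6985 5.8939 0.6262
59.7680 32.1565 10.1074 1.1846 0.0000
71.3103 45.7462 17.1490 2.2408 0.0000 0.0000
80.8116 59.7680 28.7121 4.2389 0.0000 0.0000 0.0000
88.6327 71.3103 45.7462 8.0187 0.0000 0.0000 0.0000 0.0000

params: Δt=0.19471 u=1.21482 d=0.82317 q=0.46796 e^(-rΔt)=0.99360
t_7 payoffs: 88.6327 71.3103 45.7462 8.0187 0.0000 0.0000 0.0000 0.0000
t_6: node(6,0) S=44.2284 payoff=80.8116 vs cont=80.0107 → 80.8116 [stop]  node(6,1) S=65.2720 payoff=59.7680 vs cont=58.9671 → 59.7680 [stop]  node(6,2) S=96.3279 payoff=28.7121 vs cont=27.9112 → 28.7121 [stop]  node(6,3) S=142.1600 payoff=0.0000 vs cont=4.2389 → 4.2389 [wait]  node(6,4) S=209.7987 payoff=0.0000 vs cont=0.0000 → 0.0000 [wait]  node(6,5) S=309.6193 payoff=0.0000 vs cont=0.0000 → 0.0000 [wait]  node(6,6) S=456.9339 payoff=0.0000 vs cont=0.0000 → 0.0000 [wait]  ⇒ S*(6)=96.3279
t_5: node(5,0) S=53.7297 payoff=71.3103 vs cont=70.5095 → 71.3103 [stop]  node(5,1) S=79.2938 payoff=45.7462 vs cont=44.9453 → 45.7462 [stop]  node(5,2) S=117.0213 payoff=8.0187 vs cont=17.1490 → 17.1490 [wait]  node(5,3) S=172.6991 payoff=0.0000 vs cont=2.2408 → 2.2408 [wait]  node(5,4) S=254.8681 payoff=0.0000 vs cont=0.0000 → 0.0000 [wait]  node(5,5) S=376.1324 payoff=0.0000 vs cont=0.0000 → 0.0000 [wait]  ⇒ S*(5)=79.2938
t_4: node(4,0) S=65.2720 payoff=59.7680 vs cont=58.9671 → 59.7680 [stop]  node(4,1) S=96.3279 payoff=28.7121 vs cont=32.1565 → 32.1565 [wait]  node(4,2) S=142.1600 payoff=0.0000 vs cont=10.1074 → 10.1074 [wait]  node(4,3) S=209.7987 payoff=0.0000 vs cont=1.1846 → 1.1846 [wait]  node(4,4) S=309.6193 payoff=0.0000 vs cont=0.0000 → 0.0000 [wait]  ⇒ S*(4)=65.2720
t_3: node(3,0) S=79.2938 payoff=45.7462 vs cont=46.5468 → 46.5468 [wait]  node(3,1) S=117.0213 payoff=8.0187 vs cont=21.6985 → 21.6985 [wait]  node(3,2) S=172.6991 payoff=0.0000 vs cont=5.8939 → 5.8939 [wait]  node(3,3) S=254.8681 payoff=0.0000 vs cont=0.6262 → 0.6262 [wait]  ⇒ S*(3)=-
t_2: node(2,0) S=96.3279 payoff=28.7121 vs cont=34.6951 → 34.6951 [wait]  node(2,1) S=142.1600 payoff=0.0000 vs cont=14.2109 → 14.2109 [wait]  node(2,2) S=209.7987 payoff=0.0000 vs cont=3.4068 → 3.4068 [wait]  ⇒ S*(2)=-
t_1: node(1,0) S=117.0213 payoff=8.0187 vs cont=24.9484 → 24.9484 [wait]  node(1,1) S=172.6991 payoff=0.0000 vs cont=9.0964 → 9.0964 [wait]  ⇒ S*(1)=-
t_0: node(0,0) S=142.1600 payoff=0.0000 vs cont=17.4180 → 17.4180 [wait]  ⇒ S*(0)=-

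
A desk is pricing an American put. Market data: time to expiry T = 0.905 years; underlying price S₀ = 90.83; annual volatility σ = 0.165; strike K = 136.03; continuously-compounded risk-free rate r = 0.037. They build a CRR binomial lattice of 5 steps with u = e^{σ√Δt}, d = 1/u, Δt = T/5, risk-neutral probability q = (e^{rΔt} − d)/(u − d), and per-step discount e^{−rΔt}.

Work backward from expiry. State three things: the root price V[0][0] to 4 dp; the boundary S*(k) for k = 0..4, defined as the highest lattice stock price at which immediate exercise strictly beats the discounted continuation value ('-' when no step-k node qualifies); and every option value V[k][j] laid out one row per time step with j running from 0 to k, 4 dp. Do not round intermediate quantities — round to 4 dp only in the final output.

Δt=0.18100  u=1.07272  d=0.93221  q=0.53028  discount=0.99333
step 5 (expiry): payoffs max(K−S,0) = 72.0864 62.4483 51.3574 38.5948 23.9085 7.0086
step 4: (k=4,j=0): S=68.5936, (K−S)⁺=67.4364, hold=66.5285 ⇒ V=67.4364 exercise | (k=4,j=1): S=78.9326, (K−S)⁺=57.0974, hold=56.1895 ⇒ V=57.0974 exercise | (k=4,j=2): S=90.8300, (K−S)⁺=45.2000, hold=44.2921 ⇒ V=45.2000 exercise | (k=4,j=3): S=104.5207, (K−S)⁺=31.5093, hold=30.6014 ⇒ V=31.5093 exercise | (k=4,j=4): S=120.2750, (K−S)⁺=15.7550, hold=14.8471 ⇒ V=15.7550 exercise  boundary S*=120.2750
step 3: (k=3,j=0): S=73.5817, (K−S)⁺=62.4483, hold=61.5404 ⇒ V=62.4483 exercise | (k=3,j=1): S=84.6726, (K−S)⁺=51.3574, hold=50.4495 ⇒ V=51.3574 exercise | (k=3,j=2): S=97.4352, (K−S)⁺=38.5948, hold=37.6869 ⇒ V=38.5948 exercise | (k=3,j=3): S=112.1215, (K−S)⁺=23.9085, hold=23.0006 ⇒ V=23.9085 exercise  boundary S*=112.1215
step 2: (k=2,j=0): S=78.9326, (K−S)⁺=57.0974, hold=56.1895 ⇒ V=57.0974 exercise | (k=2,j=1): S=90.8300, (K−S)⁺=45.2000, hold=44.2921 ⇒ V=45.2000 exercise | (k=2,j=2): S=104.5207, (K−S)⁺=31.5093, hold=30.6014 ⇒ V=31.5093 exercise  boundary S*=104.5207
step 1: (k=1,j=0): S=84.6726, (K−S)⁺=51.3574, hold=50.4495 ⇒ V=51.3574 exercise | (k=1,j=1): S=97.4352, (K−S)⁺=38.5948, hold=37.6869 ⇒ V=38.5948 exercise  boundary S*=97.4352
step 0: (k=0,j=0): S=90.8300, (K−S)⁺=45.2000, hold=44.2921 ⇒ V=45.2000 exercise  boundary S*=90.8300

price = 45.2000
boundary = 90.8300 97.4352 104.5207 112.1215 120.2750
tree:
45.2000
51.3574 38.5948
57.0974 45.2000 31.5093
62.4483 51.3574 38.5948 23.9085
67.4364 57.0974 45.2000 31.5093 15.7550
72.0864 62.4483 51.3574 38.5948 23.9085 7.0086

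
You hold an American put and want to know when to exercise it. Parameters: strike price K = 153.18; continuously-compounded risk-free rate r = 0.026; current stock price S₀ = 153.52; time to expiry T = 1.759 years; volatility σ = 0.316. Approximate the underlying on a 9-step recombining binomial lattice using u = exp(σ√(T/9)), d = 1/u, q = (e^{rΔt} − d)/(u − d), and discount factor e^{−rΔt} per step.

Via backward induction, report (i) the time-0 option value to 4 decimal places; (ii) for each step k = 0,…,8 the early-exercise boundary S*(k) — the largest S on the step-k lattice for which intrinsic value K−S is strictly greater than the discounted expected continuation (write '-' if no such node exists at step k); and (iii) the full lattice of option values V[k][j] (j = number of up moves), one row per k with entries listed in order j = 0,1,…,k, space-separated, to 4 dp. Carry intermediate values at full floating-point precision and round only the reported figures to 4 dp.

price = 22.8121
boundary = - - - - 87.7970 100.9604 87.7970 100.9604 116.0974
tree:
22.8121
31.0613 14.2335
41.1079 20.6480 7.5260
52.7244 29.1223 11.8059 3.0299
65.3830 39.7471 18.0704 5.2330 0.7064
76.8301 52.2196 26.8320 8.8941 1.3742 0.0000
86.7847 65.3830 38.3503 14.8007 2.6731 0.0000 0.0000
95.4414 76.8301 52.2196 23.9271 5.1999 0.0000 0.0000 0.0000
102.9695 86.7847 65.3830 37.0826 10.1150 0.0000 0.0000 0.0000 0.0000
109.5160 95.4414 76.8301 52.2196 19.6762 0.0000 0.0000 0.0000 0.0000 0.0000

Δt=0.19544  u=1.14993  d=0.86962  q=0.48331  discount=0.99493
step 9 (expiry): payoffs max(K−S,0) = 109.5160 95.4414 76.8301 52.2196 19.6762 0.0000 0.0000 0.0000 0.0000 0.0000
step 8: (k=8,j=0): S=50.2105, (K−S)⁺=102.9695, hold=102.1930 ⇒ V=102.9695 exercise | (k=8,j=1): S=66.3953, (K−S)⁺=86.7847, hold=86.0083 ⇒ V=86.7847 exercise | (k=8,j=2): S=87.7970, (K−S)⁺=65.3830, hold=64.6065 ⇒ V=65.3830 exercise | (k=8,j=3): S=116.0974, (K−S)⁺=37.0826, hold=36.3062 ⇒ V=37.0826 exercise | (k=8,j=4): S=153.5200, (K−S)⁺=0.0000, hold=10.1150 ⇒ V=10.1150 continue | (k=8,j=5): S=203.0054, (K−S)⁺=0.0000, hold=0.0000 ⇒ V=0.0000 continue | (k=8,j=6): S=268.4417, (K−S)⁺=0.0000, hold=0.0000 ⇒ V=0.0000 continue | (k=8,j=7): S=354.9707, (K−S)⁺=0.0000, hold=0.0000 ⇒ V=0.0000 continue | (k=8,j=8): S=469.3914, (K−S)⁺=0.0000, hold=0.0000 ⇒ V=0.0000 continue  boundary S*=116.0974
step 7: (k=7,j=0): S=57.7386, (K−S)⁺=95.4414, hold=94.6650 ⇒ V=95.4414 exercise | (k=7,j=1): S=76.3499, (K−S)⁺=76.8301, hold=76.0537 ⇒ V=76.8301 exercise | (k=7,j=2): S=100.9604, (K−S)⁺=52.2196, hold=51.4432 ⇒ V=52.2196 exercise | (k=7,j=3): S=133.5038, (K−S)⁺=19.6762, hold=23.9271 ⇒ V=23.9271 continue | (k=7,j=4): S=176.5372, (K−S)⁺=0.0000, hold=5.1999 ⇒ V=5.1999 continue | (k=7,j=5): S=233.4419, (K−S)⁺=0.0000, hold=0.0000 ⇒ V=0.0000 continue | (k=7,j=6): S=308.6891, (K−S)⁺=0.0000, hold=0.0000 ⇒ V=0.0000 continue | (k=7,j=7): S=408.1914, (K−S)⁺=0.0000, hold=0.0000 ⇒ V=0.0000 continue  boundary S*=100.9604
step 6: (k=6,j=0): S=66.3953, (K−S)⁺=86.7847, hold=86.0083 ⇒ V=86.7847 exercise | (k=6,j=1): S=87.7970, (K−S)⁺=65.3830, hold=64.6065 ⇒ V=65.3830 exercise | (k=6,j=2): S=116.0974, (K−S)⁺=37.0826, hold=38.3503 ⇒ V=38.3503 continue | (k=6,j=3): S=153.5200, (K−S)⁺=0.0000, hold=14.8007 ⇒ V=14.8007 continue | (k=6,j=4): S=203.0054, (K−S)⁺=0.0000, hold=2.6731 ⇒ V=2.6731 continue | (k=6,j=5): S=268.4417, (K−S)⁺=0.0000, hold=0.0000 ⇒ V=0.0000 continue | (k=6,j=6): S=354.9707, (K−S)⁺=0.0000, hold=0.0000 ⇒ V=0.0000 continue  boundary S*=87.7970
step 5: (k=5,j=0): S=76.3499, (K−S)⁺=76.8301, hold=76.0537 ⇒ V=76.8301 exercise | (k=5,j=1): S=100.9604, (K−S)⁺=52.2196, hold=52.0527 ⇒ V=52.2196 exercise | (k=5,j=2): S=133.5038, (K−S)⁺=19.6762, hold=26.8320 ⇒ V=26.8320 continue | (k=5,j=3): S=176.5372, (K−S)⁺=0.0000, hold=8.8941 ⇒ V=8.8941 continue | (k=5,j=4): S=233.4419, (K−S)⁺=0.0000, hold=1.3742 ⇒ V=1.3742 continue | (k=5,j=5): S=308.6891, (K−S)⁺=0.0000, hold=0.0000 ⇒ V=0.0000 continue  boundary S*=100.9604
step 4: (k=4,j=0): S=87.7970, (K−S)⁺=65.3830, hold=64.6065 ⇒ V=65.3830 exercise | (k=4,j=1): S=116.0974, (K−S)⁺=37.0826, hold=39.7471 ⇒ V=39.7471 continue | (k=4,j=2): S=153.5200, (K−S)⁺=0.0000, hold=18.0704 ⇒ V=18.0704 continue | (k=4,j=3): S=203.0054, (K−S)⁺=0.0000, hold=5.2330 ⇒ V=5.2330 continue | (k=4,j=4): S=268.4417, (K−S)⁺=0.0000, hold=0.7064 ⇒ V=0.7064 continue  boundary S*=87.7970
step 3: (k=3,j=0): S=100.9604, (K−S)⁺=52.2196, hold=52.7244 ⇒ V=52.7244 continue | (k=3,j=1): S=133.5038, (K−S)⁺=19.6762, hold=29.1223 ⇒ V=29.1223 continue | (k=3,j=2): S=176.5372, (K−S)⁺=0.0000, hold=11.8059 ⇒ V=11.8059 continue | (k=3,j=3): S=233.4419, (K−S)⁺=0.0000, hold=3.0299 ⇒ V=3.0299 continue  boundary S*=-
step 2: (k=2,j=0): S=116.0974, (K−S)⁺=37.0826, hold=41.1079 ⇒ V=41.1079 continue | (k=2,j=1): S=153.5200, (K−S)⁺=0.0000, hold=20.6480 ⇒ V=20.6480 continue | (k=2,j=2): S=203.0054, (K−S)⁺=0.0000, hold=7.5260 ⇒ V=7.5260 continue  boundary S*=-
step 1: (k=1,j=0): S=133.5038, (K−S)⁺=19.6762, hold=31.0613 ⇒ V=31.0613 continue | (k=1,j=1): S=176.5372, (K−S)⁺=0.0000, hold=14.2335 ⇒ V=14.2335 continue  boundary S*=-
step 0: (k=0,j=0): S=153.5200, (K−S)⁺=0.0000, hold=22.8121 ⇒ V=22.8121 continue  boundary S*=-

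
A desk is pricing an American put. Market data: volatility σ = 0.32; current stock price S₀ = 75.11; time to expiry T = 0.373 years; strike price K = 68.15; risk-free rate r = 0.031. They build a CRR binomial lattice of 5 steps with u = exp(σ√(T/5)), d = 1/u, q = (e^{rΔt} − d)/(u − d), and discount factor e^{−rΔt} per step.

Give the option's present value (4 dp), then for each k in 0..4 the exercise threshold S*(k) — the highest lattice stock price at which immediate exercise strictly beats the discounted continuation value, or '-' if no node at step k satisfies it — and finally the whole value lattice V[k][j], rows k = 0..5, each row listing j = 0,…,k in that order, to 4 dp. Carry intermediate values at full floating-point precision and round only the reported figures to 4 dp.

Δt=0.07460  u=1.09133  d=0.91631  q=0.49139  discount=0.99769
step 5 (expiry): payoffs max(K−S,0) = 19.6315 10.3639 0.0000 0.0000 0.0000 0.0000
step 4: (k=4,j=0): S=52.9500, (K−S)⁺=15.2000, hold=15.0426 ⇒ V=15.2000 exercise | (k=4,j=1): S=63.0640, (K−S)⁺=5.0860, hold=5.2590 ⇒ V=5.2590 continue | (k=4,j=2): S=75.1100, (K−S)⁺=0.0000, hold=0.0000 ⇒ V=0.0000 continue | (k=4,j=3): S=89.4569, (K−S)⁺=0.0000, hold=0.0000 ⇒ V=0.0000 continue | (k=4,j=4): S=106.5442, (K−S)⁺=0.0000, hold=0.0000 ⇒ V=0.0000 continue  boundary S*=52.9500
step 3: (k=3,j=0): S=57.7861, (K−S)⁺=10.3639, hold=10.2913 ⇒ V=10.3639 exercise | (k=3,j=1): S=68.8240, (K−S)⁺=0.0000, hold=2.6686 ⇒ V=2.6686 continue | (k=3,j=2): S=81.9702, (K−S)⁺=0.0000, hold=0.0000 ⇒ V=0.0000 continue | (k=3,j=3): S=97.6274, (K−S)⁺=0.0000, hold=0.0000 ⇒ V=0.0000 continue  boundary S*=57.7861
step 2: (k=2,j=0): S=63.0640, (K−S)⁺=5.0860, hold=6.5673 ⇒ V=6.5673 continue | (k=2,j=1): S=75.1100, (K−S)⁺=0.0000, hold=1.3541 ⇒ V=1.3541 continue | (k=2,j=2): S=89.4569, (K−S)⁺=0.0000, hold=0.0000 ⇒ V=0.0000 continue  boundary S*=-
step 1: (k=1,j=0): S=68.8240, (K−S)⁺=0.0000, hold=3.9963 ⇒ V=3.9963 continue | (k=1,j=1): S=81.9702, (K−S)⁺=0.0000, hold=0.6871 ⇒ V=0.6871 continue  boundary S*=-
step 0: (k=0,j=0): S=75.1100, (K−S)⁺=0.0000, hold=2.3647 ⇒ V=2.3647 continue  boundary S*=-

price = 2.3647
boundary = - - - 57.7861 52.9500
tree:
2.3647
3.9963 0.6871
6.5673 1.3541 0.0000
10.3639 2.6686 0.0000 0.0000
15.2000 5.2590 0.0000 0.0000 0.0000
19.6315 10.3639 0.0000 0.0000 0.0000 0.0000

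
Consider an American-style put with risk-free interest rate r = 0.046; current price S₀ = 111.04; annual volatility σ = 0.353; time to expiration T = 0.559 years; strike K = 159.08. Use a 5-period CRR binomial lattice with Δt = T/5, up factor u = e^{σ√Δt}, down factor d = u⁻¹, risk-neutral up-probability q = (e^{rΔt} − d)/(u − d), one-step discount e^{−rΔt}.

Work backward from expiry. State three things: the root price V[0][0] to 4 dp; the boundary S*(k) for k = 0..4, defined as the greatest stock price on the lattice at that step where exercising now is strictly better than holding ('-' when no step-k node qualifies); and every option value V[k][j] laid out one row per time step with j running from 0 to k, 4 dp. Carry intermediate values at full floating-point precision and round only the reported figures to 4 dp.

price = 48.0400
boundary = 111.0400 98.6778 111.0400 124.9510 140.6047
tree:
48.0400
60.4022 34.9966
71.3882 48.0400 21.9126
81.1510 60.4022 34.1290 9.5444
89.8270 71.3882 48.0400 18.4753 0.4346
97.5370 81.1510 60.4022 34.1290 0.8605 0.0000

Δt=0.11180  u=1.12528  d=0.88867  q=0.49232  discount=0.99487
step 5 (expiry): payoffs max(K−S,0) = 97.5370 81.1510 60.4022 34.1290 0.8605 0.0000
step 4: (k=4,j=0): S=69.2530, (K−S)⁺=89.8270, hold=89.0109 ⇒ V=89.8270 exercise | (k=4,j=1): S=87.6918, (K−S)⁺=71.3882, hold=70.5722 ⇒ V=71.3882 exercise | (k=4,j=2): S=111.0400, (K−S)⁺=48.0400, hold=47.2240 ⇒ V=48.0400 exercise | (k=4,j=3): S=140.6047, (K−S)⁺=18.4753, hold=17.6593 ⇒ V=18.4753 exercise | (k=4,j=4): S=178.0410, (K−S)⁺=0.0000, hold=0.4346 ⇒ V=0.4346 continue  boundary S*=140.6047
step 3: (k=3,j=0): S=77.9290, (K−S)⁺=81.1510, hold=80.3350 ⇒ V=81.1510 exercise | (k=3,j=1): S=98.6778, (K−S)⁺=60.4022, hold=59.5862 ⇒ V=60.4022 exercise | (k=3,j=2): S=124.9510, (K−S)⁺=34.1290, hold=33.3130 ⇒ V=34.1290 exercise | (k=3,j=3): S=158.2195, (K−S)⁺=0.8605, hold=9.5444 ⇒ V=9.5444 continue  boundary S*=124.9510
step 2: (k=2,j=0): S=87.6918, (K−S)⁺=71.3882, hold=70.5722 ⇒ V=71.3882 exercise | (k=2,j=1): S=111.0400, (K−S)⁺=48.0400, hold=47.2240 ⇒ V=48.0400 exercise | (k=2,j=2): S=140.6047, (K−S)⁺=18.4753, hold=21.9126 ⇒ V=21.9126 continue  boundary S*=111.0400
step 1: (k=1,j=0): S=98.6778, (K−S)⁺=60.4022, hold=59.5862 ⇒ V=60.4022 exercise | (k=1,j=1): S=124.9510, (K−S)⁺=34.1290, hold=34.9966 ⇒ V=34.9966 continue  boundary S*=98.6778
step 0: (k=0,j=0): S=111.0400, (K−S)⁺=48.0400, hold=47.6489 ⇒ V=48.0400 exercise  boundary S*=111.0400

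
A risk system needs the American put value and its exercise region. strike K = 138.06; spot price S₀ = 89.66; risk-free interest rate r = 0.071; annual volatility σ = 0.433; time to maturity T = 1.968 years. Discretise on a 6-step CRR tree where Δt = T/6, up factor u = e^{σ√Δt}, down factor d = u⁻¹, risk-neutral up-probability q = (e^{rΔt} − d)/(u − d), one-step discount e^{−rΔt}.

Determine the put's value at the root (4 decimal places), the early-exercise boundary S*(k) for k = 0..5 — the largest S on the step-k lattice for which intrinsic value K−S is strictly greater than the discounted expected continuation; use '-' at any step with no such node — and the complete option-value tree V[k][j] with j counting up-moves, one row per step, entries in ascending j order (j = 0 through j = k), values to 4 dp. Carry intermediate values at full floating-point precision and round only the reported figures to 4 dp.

price = 49.8704
boundary = - 69.9681 54.6012 69.9681 89.6600 69.9681
tree:
49.8704
68.0919 32.9693
83.4588 48.5280 18.0712
95.4508 68.0919 30.1382 6.1526
104.8090 83.4588 48.4000 12.2365 0.0000
112.1118 95.4508 68.0919 24.3361 0.0000 0.0000
117.8108 104.8090 83.4588 48.4000 0.0000 0.0000 0.0000

Δt=0.32800, u=1.28144, d=0.78037, q=0.48534, disc=e^(-rΔt)=0.97698
k=6 terminal: V=max(K-S,0) → 117.8108 104.8090 83.4588 48.4000 0.0000 0.0000 0.0000
k=5: j=0 S=25.9482 intr=112.1118 cont=108.9338 V=112.1118[EX]; j=1 S=42.6092 intr=95.4508 cont=92.2728 V=95.4508[EX]; j=2 S=69.9681 intr=68.0919 cont=64.9139 V=68.0919[EX]; j=3 S=114.8939 intr=23.1661 cont=24.3361 V=24.3361[hold]; j=4 S=188.6661 intr=0.0000 cont=0.0000 V=0.0000[hold]; j=5 S=309.8065 intr=0.0000 cont=0.0000 V=0.0000[hold]  S*(5)=69.9681
k=4: j=0 S=33.2510 intr=104.8090 cont=101.6310 V=104.8090[EX]; j=1 S=54.6012 intr=83.4588 cont=80.2808 V=83.4588[EX]; j=2 S=89.6600 intr=48.4000 cont=45.7768 V=48.4000[EX]; j=3 S=147.2297 intr=0.0000 cont=12.2365 V=12.2365[hold]; j=4 S=241.7643 intr=0.0000 cont=0.0000 V=0.0000[hold]  S*(4)=89.6600
k=3: j=0 S=42.6092 intr=95.4508 cont=92.2728 V=95.4508[EX]; j=1 S=69.9681 intr=68.0919 cont=64.9139 V=68.0919[EX]; j=2 S=114.8939 intr=23.1661 cont=30.1382 V=30.1382[hold]; j=3 S=188.6661 intr=0.0000 cont=6.1526 V=6.1526[hold]  S*(3)=69.9681
k=2: j=0 S=54.6012 intr=83.4588 cont=80.2808 V=83.4588[EX]; j=1 S=89.6600 intr=48.4000 cont=48.5280 V=48.5280[hold]; j=2 S=147.2297 intr=0.0000 cont=18.0712 V=18.0712[hold]  S*(2)=54.6012
k=1: j=0 S=69.9681 intr=68.0919 cont=64.9746 V=68.0919[EX]; j=1 S=114.8939 intr=23.1661 cont=32.9693 V=32.9693[hold]  S*(1)=69.9681
k=0: j=0 S=89.6600 intr=48.4000 cont=49.8704 V=49.8704[hold]  S*(0)=-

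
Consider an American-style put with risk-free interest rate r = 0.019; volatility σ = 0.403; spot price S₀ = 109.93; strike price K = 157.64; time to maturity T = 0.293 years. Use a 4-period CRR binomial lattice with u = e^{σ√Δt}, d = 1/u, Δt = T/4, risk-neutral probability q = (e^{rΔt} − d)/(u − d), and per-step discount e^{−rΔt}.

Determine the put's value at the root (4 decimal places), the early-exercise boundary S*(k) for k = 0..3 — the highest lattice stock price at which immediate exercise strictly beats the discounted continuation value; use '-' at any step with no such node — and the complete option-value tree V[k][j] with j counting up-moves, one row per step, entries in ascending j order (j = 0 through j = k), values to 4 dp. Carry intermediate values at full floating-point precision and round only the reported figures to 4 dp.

price = 47.9623
boundary = - 98.5706 109.9300 122.5985
tree:
47.9623
59.0694 36.0271
69.2550 47.7100 23.4313
78.3881 59.0694 35.0415 10.8778
86.5775 69.2550 47.7100 20.9131 0.0000

params: Δt=0.07325 u=1.11524 d=0.89667 q=0.47913 e^(-rΔt)=0.99861
t_4 payoffs: 86.5775 69.2550 47.7100 20.9131 0.0000
t_3: node(3,0) S=79.2519 payoff=78.3881 vs cont=78.1689 → 78.3881 [stop]  node(3,1) S=98.5706 payoff=59.0694 vs cont=58.8502 → 59.0694 [stop]  node(3,2) S=122.5985 payoff=35.0415 vs cont=34.8223 → 35.0415 [stop]  node(3,3) S=152.4835 payoff=5.1565 vs cont=10.8778 → 10.8778 [wait]  ⇒ S*(3)=122.5985
t_2: node(2,0) S=88.3850 payoff=69.2550 vs cont=69.0358 → 69.2550 [stop]  node(2,1) S=109.9300 payoff=47.7100 vs cont=47.4908 → 47.7100 [stop]  node(2,2) S=136.7269 payoff=20.9131 vs cont=23.4313 → 23.4313 [wait]  ⇒ S*(2)=109.9300
t_1: node(1,0) S=98.5706 payoff=59.0694 vs cont=58.8502 → 59.0694 [stop]  node(1,1) S=122.5985 payoff=35.0415 vs cont=36.0271 → 36.0271 [wait]  ⇒ S*(1)=98.5706
t_0: node(0,0) S=109.9300 payoff=47.7100 vs cont=47.9623 → 47.9623 [wait]  ⇒ S*(0)=-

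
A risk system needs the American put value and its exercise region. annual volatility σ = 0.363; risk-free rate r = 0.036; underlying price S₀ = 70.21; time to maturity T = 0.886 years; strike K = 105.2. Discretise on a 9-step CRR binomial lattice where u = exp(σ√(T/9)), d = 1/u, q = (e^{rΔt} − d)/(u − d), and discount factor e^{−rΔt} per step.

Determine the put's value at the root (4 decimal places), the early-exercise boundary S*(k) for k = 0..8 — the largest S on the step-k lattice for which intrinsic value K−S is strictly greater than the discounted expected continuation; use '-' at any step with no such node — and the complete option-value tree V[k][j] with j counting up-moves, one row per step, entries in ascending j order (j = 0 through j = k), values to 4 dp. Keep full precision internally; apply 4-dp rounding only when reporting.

Δt=0.09844, u=1.12063, d=0.89235, q=0.48711, disc=e^(-rΔt)=0.99646
k=9 terminal: V=max(K-S,0) → 80.0101 73.5661 65.4735 55.3106 42.5480 26.5203 6.3925 0.0000 0.0000 0.0000
k=8: j=0 S=28.2286 intr=76.9714 cont=76.5992 V=76.9714[EX]; j=1 S=35.4500 intr=69.7500 cont=69.3778 V=69.7500[EX]; j=2 S=44.5189 intr=60.6811 cont=60.3090 V=60.6811[EX]; j=3 S=55.9077 intr=49.2923 cont=48.9201 V=49.2923[EX]; j=4 S=70.2100 intr=34.9900 cont=34.6178 V=34.9900[EX]; j=5 S=88.1711 intr=17.0289 cont=16.6567 V=17.0289[EX]; j=6 S=110.7271 intr=0.0000 cont=3.2670 V=3.2670[hold]; j=7 S=139.0532 intr=0.0000 cont=0.0000 V=0.0000[hold]; j=8 S=174.6258 intr=0.0000 cont=0.0000 V=0.0000[hold]  S*(8)=88.1711
k=7: j=0 S=31.6339 intr=73.5661 cont=73.1939 V=73.5661[EX]; j=1 S=39.7265 intr=65.4735 cont=65.1013 V=65.4735[EX]; j=2 S=49.8894 intr=55.3106 cont=54.9385 V=55.3106[EX]; j=3 S=62.6520 intr=42.5480 cont=42.1758 V=42.5480[EX]; j=4 S=78.6797 intr=26.5203 cont=26.1481 V=26.5203[EX]; j=5 S=98.8075 intr=6.3925 cont=10.2888 V=10.2888[hold]; j=6 S=124.0845 intr=0.0000 cont=1.6697 V=1.6697[hold]; j=7 S=155.8278 intr=0.0000 cont=0.0000 V=0.0000[hold]  S*(7)=78.6797
k=6: j=0 S=35.4500 intr=69.7500 cont=69.3778 V=69.7500[EX]; j=1 S=44.5189 intr=60.6811 cont=60.3090 V=60.6811[EX]; j=2 S=55.9077 intr=49.2923 cont=48.9201 V=49.2923[EX]; j=3 S=70.2100 intr=34.9900 cont=34.6178 V=34.9900[EX]; j=4 S=88.1711 intr=17.0289 cont=18.5480 V=18.5480[hold]; j=5 S=110.7271 intr=0.0000 cont=6.0688 V=6.0688[hold]; j=6 S=139.0532 intr=0.0000 cont=0.8533 V=0.8533[hold]  S*(6)=70.2100
k=5: j=0 S=39.7265 intr=65.4735 cont=65.1013 V=65.4735[EX]; j=1 S=49.8894 intr=55.3106 cont=54.9385 V=55.3106[EX]; j=2 S=62.6520 intr=42.5480 cont=42.1758 V=42.5480[EX]; j=3 S=78.6797 intr=26.5203 cont=26.8855 V=26.8855[hold]; j=4 S=98.8075 intr=6.3925 cont=12.4251 V=12.4251[hold]; j=5 S=124.0845 intr=0.0000 cont=3.5158 V=3.5158[hold]  S*(5)=62.6520
k=4: j=0 S=44.5189 intr=60.6811 cont=60.3090 V=60.6811[EX]; j=1 S=55.9077 intr=49.2923 cont=48.9201 V=49.2923[EX]; j=2 S=70.2100 intr=34.9900 cont=34.7951 V=34.9900[EX]; j=3 S=88.1711 intr=17.0289 cont=19.7715 V=19.7715[hold]; j=4 S=110.7271 intr=0.0000 cont=8.0567 V=8.0567[hold]  S*(4)=70.2100
k=3: j=0 S=49.8894 intr=55.3106 cont=54.9385 V=55.3106[EX]; j=1 S=62.6520 intr=42.5480 cont=42.1758 V=42.5480[EX]; j=2 S=78.6797 intr=26.5203 cont=27.4794 V=27.4794[hold]; j=3 S=98.8075 intr=6.3925 cont=14.0154 V=14.0154[hold]  S*(3)=62.6520
k=2: j=0 S=55.9077 intr=49.2923 cont=48.9201 V=49.2923[EX]; j=1 S=70.2100 intr=34.9900 cont=35.0833 V=35.0833[hold]; j=2 S=88.1711 intr=17.0289 cont=20.8469 V=20.8469[hold]  S*(2)=55.9077
k=1: j=0 S=62.6520 intr=42.5480 cont=42.2211 V=42.5480[EX]; j=1 S=78.6797 intr=26.5203 cont=28.0491 V=28.0491[hold]  S*(1)=62.6520
k=0: j=0 S=70.2100 intr=34.9900 cont=35.3599 V=35.3599[hold]  S*(0)=-

price = 35.3599
boundary = - 62.6520 55.9077 62.6520 70.2100 62.6520 70.2100 78.6797 88.1711
tree:
35.3599
42.5480 28.0491
49.2923 35.0833 20.8469
55.3106 42.5480 27.4794 14.0154
60.6811 49.2923 34.9900 19.7715 8.0567
65.4735 55.3106 42.5480 26.8855 12.4251 3.5158
69.7500 60.6811 49.2923 34.9900 18.5480 6.0688 0.8533
73.5661 65.4735 55.3106 42.5480 26.5203 10.2888 1.6697 0.0000
76.9714 69.7500 60.6811 49.2923 34.9900 17.0289 3.2670 0.0000 0.0000
80.0101 73.5661 65.4735 55.3106 42.5480 26.5203 6.3925 0.0000 0.0000 0.0000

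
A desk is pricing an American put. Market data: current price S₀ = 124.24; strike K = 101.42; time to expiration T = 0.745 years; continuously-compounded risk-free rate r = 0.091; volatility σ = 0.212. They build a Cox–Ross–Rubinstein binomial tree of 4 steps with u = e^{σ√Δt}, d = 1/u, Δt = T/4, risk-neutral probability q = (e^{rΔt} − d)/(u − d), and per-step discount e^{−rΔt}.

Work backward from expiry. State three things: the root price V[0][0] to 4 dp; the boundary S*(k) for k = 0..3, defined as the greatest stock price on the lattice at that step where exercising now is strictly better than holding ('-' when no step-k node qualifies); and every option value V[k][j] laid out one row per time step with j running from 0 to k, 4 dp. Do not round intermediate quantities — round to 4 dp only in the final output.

price = 0.5275
boundary = - - - 94.4187
tree:
0.5275
1.2489 0.0000
2.9571 0.0000 0.0000
7.0013 0.0000 0.0000 0.0000
15.2565 0.0000 0.0000 0.0000 0.0000

params: Δt=0.18625 u=1.09581 d=0.91257 q=0.57043 e^(-rΔt)=0.98319
t_4 payoffs: 15.2565 0.0000 0.0000 0.0000 0.0000
t_3: node(3,0) S=94.4187 payoff=7.0013 vs cont=6.4437 → 7.0013 [stop]  node(3,1) S=113.3775 payoff=0.0000 vs cont=0.0000 → 0.0000 [wait]  node(3,2) S=136.1432 payoff=0.0000 vs cont=0.0000 → 0.0000 [wait]  node(3,3) S=163.4802 payoff=0.0000 vs cont=0.0000 → 0.0000 [wait]  ⇒ S*(3)=94.4187
t_2: node(2,0) S=103.4647 payoff=0.0000 vs cont=2.9571 → 2.9571 [wait]  node(2,1) S=124.2400 payoff=0.0000 vs cont=0.0000 → 0.0000 [wait]  node(2,2) S=149.1869 payoff=0.0000 vs cont=0.0000 → 0.0000 [wait]  ⇒ S*(2)=-
t_1: node(1,0) S=113.3775 payoff=0.0000 vs cont=1.2489 → 1.2489 [wait]  node(1,1) S=136.1432 payoff=0.0000 vs cont=0.0000 → 0.0000 [wait]  ⇒ S*(1)=-
t_0: node(0,0) S=124.2400 payoff=0.0000 vs cont=0.5275 → 0.5275 [wait]  ⇒ S*(0)=-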